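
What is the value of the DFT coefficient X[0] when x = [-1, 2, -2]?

X[0] = Σ(n=0 to 2) x[n] · ω_3^0 = Σ x[n]
= (-1) + (2) + (-2)

X[0] = -1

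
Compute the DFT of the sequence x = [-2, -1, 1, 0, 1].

X[k] = Σ(n=0 to 4) x[n] · ω_5^(nk)
where ω_5 = e^(-2πi/5)

Computing each X[k]:
X[0] = -1
X[1] = -2.8090+1.3143i
X[2] = -1.6910+2.1266i
X[3] = -1.6910-2.1266i
X[4] = -2.8090-1.3143i

X = [-1, -2.8090+1.3143i, -1.6910+2.1266i, -1.6910-2.1266i, -2.8090-1.3143i]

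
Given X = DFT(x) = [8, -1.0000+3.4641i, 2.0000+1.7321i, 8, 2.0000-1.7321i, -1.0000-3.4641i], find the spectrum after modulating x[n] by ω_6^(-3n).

Modulation property: DFT(ω_6^(-3n)·x[n]) = X[(k-3) mod 6], so circularly shift X by 3 positions.

X[k-3] = [8, 2.0000-1.7321i, -1.0000-3.4641i, 8, -1.0000+3.4641i, 2.0000+1.7321i]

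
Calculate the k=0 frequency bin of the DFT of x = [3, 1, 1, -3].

X[0] = Σ(n=0 to 3) x[n] · ω_4^0 = Σ x[n]
= (3) + (1) + (1) + (-3)

X[0] = 2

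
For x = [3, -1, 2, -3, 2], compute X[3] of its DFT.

X[3] = Σ(n=0 to 4) x[n] · ω_5^(3n) where ω_5 = e^(-2πi/5)
= (3)·ω_5^0 + (-1)·ω_5^3 + (2)·ω_5^6 + (-3)·ω_5^9 + (2)·ω_5^12

X[3] = 1.8820-6.5186i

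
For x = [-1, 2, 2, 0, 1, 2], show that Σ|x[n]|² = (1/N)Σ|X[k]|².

Time domain:
Σ|x[n]|² = |-1|² + |2|² + |2|² + |0|² + |1|² + |2|² = 14.0000

Frequency domain:
(1/6)Σ|X[k]|² = (1/6)(|6|² + |-0.5000-0.8660i|² + |-4.5000+0.8660i|² + |-2|² + |-4.5000-0.8660i|² + |-0.5000+0.8660i|²) = (1/6)·84.0000 = 14.0000

Both sides agree, confirming Parseval's theorem.

Σ|x[n]|² = (1/N)Σ|X[k]|² = 14.0000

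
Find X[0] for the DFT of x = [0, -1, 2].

X[0] = Σ(n=0 to 2) x[n] · ω_3^0 = Σ x[n]
= (0) + (-1) + (2)

X[0] = 1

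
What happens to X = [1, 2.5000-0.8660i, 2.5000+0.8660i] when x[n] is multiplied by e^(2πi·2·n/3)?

Modulation property: DFT(ω_3^(-2n)·x[n]) = X[(k-2) mod 3], so circularly shift X by 2 positions.

X[k-2] = [2.5000-0.8660i, 2.5000+0.8660i, 1]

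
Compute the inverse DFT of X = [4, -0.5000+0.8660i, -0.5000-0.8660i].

x[n] = (1/3) Σ(k=0 to 2) X[k] · e^(2πikn/3)

Computing each x[n]:
x[0] = 1
x[1] = 1
x[2] = 2

x = [1, 1, 2]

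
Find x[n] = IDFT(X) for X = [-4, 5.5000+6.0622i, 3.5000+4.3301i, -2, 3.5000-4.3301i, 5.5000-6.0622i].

x[n] = (1/6) Σ(k=0 to 5) X[k] · e^(2πikn/6)

Computing each x[n]:
x[0] = 2
x[1] = -3
x[2] = -3
x[3] = -1
x[4] = -2
x[5] = 3

x = [2, -3, -3, -1, -2, 3]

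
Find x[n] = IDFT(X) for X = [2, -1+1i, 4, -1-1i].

x[n] = (1/4) Σ(k=0 to 3) X[k] · e^(2πikn/4)

Computing each x[n]:
x[0] = 1
x[1] = -1
x[2] = 2
x[3] = 0

x = [1, -1, 2, 0]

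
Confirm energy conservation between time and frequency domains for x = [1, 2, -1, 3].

Time domain:
Σ|x[n]|² = |1|² + |2|² + |-1|² + |3|² = 15.0000

Frequency domain:
(1/4)Σ|X[k]|² = (1/4)(|5|² + |2+1i|² + |-5|² + |2-1i|²) = (1/4)·60.0000 = 15.0000

Both sides agree, confirming Parseval's theorem.

Σ|x[n]|² = (1/N)Σ|X[k]|² = 15.0000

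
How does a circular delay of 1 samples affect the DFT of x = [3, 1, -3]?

Time shift by 1: X_shifted[k] = ω_3^(1k) · X[k]
Shifted x = [-3, 3, 1]

DFT(x[n-1]) = [1, -5.0000-1.7321i, -5.0000+1.7321i]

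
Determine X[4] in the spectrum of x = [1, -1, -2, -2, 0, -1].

X[4] = Σ(n=0 to 5) x[n] · ω_6^(4n) where ω_6 = e^(-2πi/6)
= (1)·ω_6^0 + (-1)·ω_6^4 + (-2)·ω_6^8 + (-2)·ω_6^12 + (0)·ω_6^16 + (-1)·ω_6^20

X[4] = 1.0000+1.7321i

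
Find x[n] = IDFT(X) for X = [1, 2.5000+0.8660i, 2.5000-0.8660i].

x[n] = (1/3) Σ(k=0 to 2) X[k] · e^(2πikn/3)

Computing each x[n]:
x[0] = 2
x[1] = -1
x[2] = 0

x = [2, -1, 0]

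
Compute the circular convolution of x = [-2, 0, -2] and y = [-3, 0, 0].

(x ⊛ y)[n] = Σ(m=0 to 2) x[m] · y[(n-m) mod 3]

Computing each output sample:
(x ⊛ y)[0] = 6
(x ⊛ y)[1] = 0
(x ⊛ y)[2] = 6

x ⊛ y = [6, 0, 6]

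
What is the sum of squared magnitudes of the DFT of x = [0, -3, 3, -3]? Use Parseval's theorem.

Parseval: Σ|x[n]|² = (1/N)Σ|X[k]|², so Σ|X[k]|² = N·Σ|x[n]|² = 4·27.0000

Σ|X[k]|² = N·Σ|x[n]|² = 4·27.0000 = 108.0000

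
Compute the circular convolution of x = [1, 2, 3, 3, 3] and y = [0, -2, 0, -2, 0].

(x ⊛ y)[n] = Σ(m=0 to 4) x[m] · y[(n-m) mod 5]

Computing each output sample:
(x ⊛ y)[0] = -12
(x ⊛ y)[1] = -8
(x ⊛ y)[2] = -10
(x ⊛ y)[3] = -8
(x ⊛ y)[4] = -10

x ⊛ y = [-12, -8, -10, -8, -10]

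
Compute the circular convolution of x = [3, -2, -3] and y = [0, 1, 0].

(x ⊛ y)[n] = Σ(m=0 to 2) x[m] · y[(n-m) mod 3]

Computing each output sample:
(x ⊛ y)[0] = -3
(x ⊛ y)[1] = 3
(x ⊛ y)[2] = -2

x ⊛ y = [-3, 3, -2]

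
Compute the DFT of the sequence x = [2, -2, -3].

X[k] = Σ(n=0 to 2) x[n] · ω_3^(nk)
where ω_3 = e^(-2πi/3)

Computing each X[k]:
X[0] = -3
X[1] = 4.5000-0.8660i
X[2] = 4.5000+0.8660i

X = [-3, 4.5000-0.8660i, 4.5000+0.8660i]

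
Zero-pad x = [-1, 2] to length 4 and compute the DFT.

Original 2-point DFT: [1, -3]
Zero-padded 4-point DFT provides frequency interpolation.

DFT_4([x, 0, ...]) = [1, -1-2i, -3, -1+2i]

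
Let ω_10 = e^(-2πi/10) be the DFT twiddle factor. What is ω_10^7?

ω_10^7 = e^(-2πi·7/10)
= cos(-2π·7/10) + i·sin(-2π·7/10)
= cos(-14π/10) + i·sin(-14π/10)

ω_10^7 = cos(-14π/10) + i·sin(-14π/10) = -0.3090+0.9511i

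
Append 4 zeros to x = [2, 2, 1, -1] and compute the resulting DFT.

Original 4-point DFT: [4, 1-3i, 2, 1+3i]
Zero-padded 8-point DFT provides frequency interpolation.

DFT_8([x, 0, ...]) = [4, 4.1213-1.7071i, 1-3i, -0.1213+0.2929i, 2, -0.1213-0.2929i, 1+3i, 4.1213+1.7071i]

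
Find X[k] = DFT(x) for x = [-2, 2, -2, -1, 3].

X[k] = Σ(n=0 to 4) x[n] · ω_5^(nk)
where ω_5 = e^(-2πi/5)

Computing each X[k]:
X[0] = 0
X[1] = 1.9721+1.5388i
X[2] = -6.9721-0.3633i
X[3] = -6.9721+0.3633i
X[4] = 1.9721-1.5388i

X = [0, 1.9721+1.5388i, -6.9721-0.3633i, -6.9721+0.3633i, 1.9721-1.5388i]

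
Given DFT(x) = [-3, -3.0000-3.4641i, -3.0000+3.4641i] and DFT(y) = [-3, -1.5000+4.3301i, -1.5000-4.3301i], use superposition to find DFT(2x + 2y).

By linearity: DFT(2x + 2y) = 2·DFT(x) + 2·DFT(y)
= 2·[-3, -3.0000-3.4641i, -3.0000+3.4641i] + 2·[-3, -1.5000+4.3301i, -1.5000-4.3301i]

Computing element-wise:
Z[0] = 2·(-3) + 2·(-3) = -12
Z[1] = 2·(-3.0000-3.4641i) + 2·(-1.5000+4.3301i) = -9.0000+1.7320i
Z[2] = 2·(-3.0000+3.4641i) + 2·(-1.5000-4.3301i) = -9.0000-1.7320i

DFT(2x + 2y) = 2·X + 2·Y = [-12, -9.0000+1.7320i, -9.0000-1.7320i]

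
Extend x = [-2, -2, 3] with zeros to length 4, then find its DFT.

Original 3-point DFT: [-1, -2.5000+4.3301i, -2.5000-4.3301i]
Zero-padded 4-point DFT provides frequency interpolation.

DFT_4([x, 0, ...]) = [-1, -5+2i, 3, -5-2i]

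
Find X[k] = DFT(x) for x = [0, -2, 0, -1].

X[k] = Σ(n=0 to 3) x[n] · ω_4^(nk)
where ω_4 = e^(-2πi/4)

Computing each X[k]:
X[0] = -3
X[1] = 1i
X[2] = 3
X[3] = -1i

X = [-3, 1i, 3, -1i]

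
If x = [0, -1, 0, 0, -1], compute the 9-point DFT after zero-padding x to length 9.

Original 5-point DFT: [-2, -0.6180, 1.6180, 1.6180, -0.6180]
Zero-padded 9-point DFT provides frequency interpolation.

DFT_9([x, 0, ...]) = [-2, 0.1736+0.9848i, -0.9397+0.3420i, 1.0000+1.7321i, 0.7660-0.6428i, 0.7660+0.6428i, 1.0000-1.7321i, -0.9397-0.3420i, 0.1736-0.9848i]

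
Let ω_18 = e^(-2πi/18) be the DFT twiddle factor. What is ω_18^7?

ω_18^7 = e^(-2πi·7/18)
= cos(-2π·7/18) + i·sin(-2π·7/18)
= cos(-14π/18) + i·sin(-14π/18)

ω_18^7 = cos(-14π/18) + i·sin(-14π/18) = -0.7660-0.6428i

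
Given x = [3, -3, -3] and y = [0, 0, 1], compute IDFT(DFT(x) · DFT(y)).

(x ⊛ y)[n] = Σ(m=0 to 2) x[m] · y[(n-m) mod 3]

Computing each output sample:
(x ⊛ y)[0] = -3
(x ⊛ y)[1] = -3
(x ⊛ y)[2] = 3

x ⊛ y = [-3, -3, 3]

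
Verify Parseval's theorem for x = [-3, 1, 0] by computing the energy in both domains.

Time domain:
Σ|x[n]|² = |-3|² + |1|² + |0|² = 10.0000

Frequency domain:
(1/3)Σ|X[k]|² = (1/3)(|-2|² + |-3.5000-0.8660i|² + |-3.5000+0.8660i|²) = (1/3)·30.0000 = 10.0000

Both sides agree, confirming Parseval's theorem.

Σ|x[n]|² = (1/N)Σ|X[k]|² = 10.0000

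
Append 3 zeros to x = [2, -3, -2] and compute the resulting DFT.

Original 3-point DFT: [-3, 4.5000+0.8660i, 4.5000-0.8660i]
Zero-padded 6-point DFT provides frequency interpolation.

DFT_6([x, 0, ...]) = [-3, 1.5000+4.3301i, 4.5000+0.8660i, 3, 4.5000-0.8660i, 1.5000-4.3301i]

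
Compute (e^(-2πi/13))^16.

Since ω_13^13 = 1, powers reduce modulo 13.
16 mod 13 = 3
So ω_13^16 = ω_13^3 = e^(-2πi·3/13)

ω_13^16 = ω_13^3 = 0.1205-0.9927i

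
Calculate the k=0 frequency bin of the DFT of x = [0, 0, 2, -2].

X[0] = Σ(n=0 to 3) x[n] · ω_4^0 = Σ x[n]
= (0) + (0) + (2) + (-2)

X[0] = 0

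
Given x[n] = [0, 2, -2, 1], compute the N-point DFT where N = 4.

X[k] = Σ(n=0 to 3) x[n] · ω_4^(nk)
where ω_4 = e^(-2πi/4)

Computing each X[k]:
X[0] = 1
X[1] = 2-1i
X[2] = -5
X[3] = 2+1i

X = [1, 2-1i, -5, 2+1i]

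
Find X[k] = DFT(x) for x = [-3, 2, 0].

X[k] = Σ(n=0 to 2) x[n] · ω_3^(nk)
where ω_3 = e^(-2πi/3)

Computing each X[k]:
X[0] = -1
X[1] = -4.0000-1.7321i
X[2] = -4.0000+1.7321i

X = [-1, -4.0000-1.7321i, -4.0000+1.7321i]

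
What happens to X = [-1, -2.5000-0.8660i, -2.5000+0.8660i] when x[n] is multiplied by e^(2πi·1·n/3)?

Modulation property: DFT(ω_3^(-1n)·x[n]) = X[(k-1) mod 3], so circularly shift X by 1 positions.

X[k-1] = [-2.5000+0.8660i, -1, -2.5000-0.8660i]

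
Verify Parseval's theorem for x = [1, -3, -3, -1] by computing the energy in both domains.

Time domain:
Σ|x[n]|² = |1|² + |-3|² + |-3|² + |-1|² = 20.0000

Frequency domain:
(1/4)Σ|X[k]|² = (1/4)(|-6|² + |4+2i|² + |2|² + |4-2i|²) = (1/4)·80.0000 = 20.0000

Both sides agree, confirming Parseval's theorem.

Σ|x[n]|² = (1/N)Σ|X[k]|² = 20.0000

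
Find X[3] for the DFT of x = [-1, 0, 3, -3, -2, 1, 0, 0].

X[3] = Σ(n=0 to 7) x[n] · ω_8^(3n) where ω_8 = e^(-2πi/8)
= (-1)·ω_8^0 + (0)·ω_8^3 + (3)·ω_8^6 + (-3)·ω_8^9 + (-2)·ω_8^12 + (1)·ω_8^15 + (0)·ω_8^18 + (0)·ω_8^21

X[3] = -0.4142+5.8284i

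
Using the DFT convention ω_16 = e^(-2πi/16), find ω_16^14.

ω_16^14 = e^(-2πi·14/16)
= cos(-2π·14/16) + i·sin(-2π·14/16)
= cos(-28π/16) + i·sin(-28π/16)

ω_16^14 = cos(-28π/16) + i·sin(-28π/16) = 0.7071+0.7071i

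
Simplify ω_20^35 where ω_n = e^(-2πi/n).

Since ω_20^20 = 1, powers reduce modulo 20.
35 mod 20 = 15
So ω_20^35 = ω_20^15 = e^(-2πi·15/20)

ω_20^35 = ω_20^15 = 1i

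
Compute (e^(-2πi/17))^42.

Since ω_17^17 = 1, powers reduce modulo 17.
42 mod 17 = 8
So ω_17^42 = ω_17^8 = e^(-2πi·8/17)

ω_17^42 = ω_17^8 = -0.9830-0.1837i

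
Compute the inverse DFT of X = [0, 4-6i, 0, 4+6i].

x[n] = (1/4) Σ(k=0 to 3) X[k] · e^(2πikn/4)

Computing each x[n]:
x[0] = 2
x[1] = 3
x[2] = -2
x[3] = -3

x = [2, 3, -2, -3]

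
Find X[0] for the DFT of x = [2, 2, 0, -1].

X[0] = Σ(n=0 to 3) x[n] · ω_4^0 = Σ x[n]
= (2) + (2) + (0) + (-1)

X[0] = 3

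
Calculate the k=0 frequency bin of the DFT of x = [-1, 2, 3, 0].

X[0] = Σ(n=0 to 3) x[n] · ω_4^0 = Σ x[n]
= (-1) + (2) + (3) + (0)

X[0] = 4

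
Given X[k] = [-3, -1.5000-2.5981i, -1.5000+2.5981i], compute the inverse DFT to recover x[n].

x[n] = (1/3) Σ(k=0 to 2) X[k] · e^(2πikn/3)

Computing each x[n]:
x[0] = -2
x[1] = 1
x[2] = -2

x = [-2, 1, -2]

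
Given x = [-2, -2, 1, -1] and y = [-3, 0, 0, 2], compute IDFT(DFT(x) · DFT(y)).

(x ⊛ y)[n] = Σ(m=0 to 3) x[m] · y[(n-m) mod 4]

Computing each output sample:
(x ⊛ y)[0] = 2
(x ⊛ y)[1] = 8
(x ⊛ y)[2] = -5
(x ⊛ y)[3] = -1

x ⊛ y = [2, 8, -5, -1]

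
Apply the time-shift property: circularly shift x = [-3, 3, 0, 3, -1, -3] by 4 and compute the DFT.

Time shift by 4: X_shifted[k] = ω_6^(4k) · X[k]
Shifted x = [0, 3, -1, -3, -3, 3]

DFT(x[n-4]) = [-1, 8.0000-1.7321i, -4.0000+1.7321i, -7, -4.0000-1.7321i, 8.0000+1.7321i]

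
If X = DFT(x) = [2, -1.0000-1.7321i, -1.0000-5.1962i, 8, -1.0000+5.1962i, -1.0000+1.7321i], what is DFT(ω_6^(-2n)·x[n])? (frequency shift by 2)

Modulation property: DFT(ω_6^(-2n)·x[n]) = X[(k-2) mod 6], so circularly shift X by 2 positions.

X[k-2] = [-1.0000+5.1962i, -1.0000+1.7321i, 2, -1.0000-1.7321i, -1.0000-5.1962i, 8]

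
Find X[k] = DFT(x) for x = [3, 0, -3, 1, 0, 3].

X[k] = Σ(n=0 to 5) x[n] · ω_6^(nk)
where ω_6 = e^(-2πi/6)

Computing each X[k]:
X[0] = 4
X[1] = 5.0000+5.1962i
X[2] = 4
X[3] = -4
X[4] = 4
X[5] = 5.0000-5.1962i

X = [4, 5.0000+5.1962i, 4, -4, 4, 5.0000-5.1962i]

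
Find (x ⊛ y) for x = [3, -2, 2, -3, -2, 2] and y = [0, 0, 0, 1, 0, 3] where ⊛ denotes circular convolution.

(x ⊛ y)[n] = Σ(m=0 to 5) x[m] · y[(n-m) mod 6]

Computing each output sample:
(x ⊛ y)[0] = -9
(x ⊛ y)[1] = 4
(x ⊛ y)[2] = -7
(x ⊛ y)[3] = -3
(x ⊛ y)[4] = 4
(x ⊛ y)[5] = 11

x ⊛ y = [-9, 4, -7, -3, 4, 11]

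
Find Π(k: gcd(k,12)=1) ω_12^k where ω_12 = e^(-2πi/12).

The primitive 12th roots of unity are ω_12^k for k coprime to 12: k ∈ {1, 5, 7, 11}
Their product equals the constant term of the cyclotomic polynomial Φ_12(x) up to sign.
For n ≥ 3, the product of all primitive nth roots of unity is 1. (For n=1 it is 1; for n=2 it is -1.)

1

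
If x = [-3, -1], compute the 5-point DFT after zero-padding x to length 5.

Original 2-point DFT: [-4, -2]
Zero-padded 5-point DFT provides frequency interpolation.

DFT_5([x, 0, ...]) = [-4, -3.3090+0.9511i, -2.1910+0.5878i, -2.1910-0.5878i, -3.3090-0.9511i]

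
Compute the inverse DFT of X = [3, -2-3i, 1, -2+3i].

x[n] = (1/4) Σ(k=0 to 3) X[k] · e^(2πikn/4)

Computing each x[n]:
x[0] = 0
x[1] = 2
x[2] = 2
x[3] = -1

x = [0, 2, 2, -1]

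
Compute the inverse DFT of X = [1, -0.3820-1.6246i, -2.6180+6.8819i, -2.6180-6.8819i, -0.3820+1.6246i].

x[n] = (1/5) Σ(k=0 to 4) X[k] · e^(2πikn/5)

Computing each x[n]:
x[0] = -1
x[1] = 0
x[2] = 3
x[3] = -3
x[4] = 2

x = [-1, 0, 3, -3, 2]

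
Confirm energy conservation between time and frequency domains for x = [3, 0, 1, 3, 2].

Time domain:
Σ|x[n]|² = |3|² + |0|² + |1|² + |3|² + |2|² = 23.0000

Frequency domain:
(1/5)Σ|X[k]|² = (1/5)(|9|² + |0.3820+3.0777i|² + |2.6180-0.7265i|² + |2.6180+0.7265i|² + |0.3820-3.0777i|²) = (1/5)·115.0000 = 23.0000

Both sides agree, confirming Parseval's theorem.

Σ|x[n]|² = (1/N)Σ|X[k]|² = 23.0000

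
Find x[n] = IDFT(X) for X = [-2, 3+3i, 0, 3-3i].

x[n] = (1/4) Σ(k=0 to 3) X[k] · e^(2πikn/4)

Computing each x[n]:
x[0] = 1
x[1] = -2
x[2] = -2
x[3] = 1

x = [1, -2, -2, 1]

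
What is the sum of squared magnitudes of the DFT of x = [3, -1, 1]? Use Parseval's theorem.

Parseval: Σ|x[n]|² = (1/N)Σ|X[k]|², so Σ|X[k]|² = N·Σ|x[n]|² = 3·11.0000

Σ|X[k]|² = N·Σ|x[n]|² = 3·11.0000 = 33.0000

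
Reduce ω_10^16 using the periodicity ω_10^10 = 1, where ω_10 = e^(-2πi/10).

Since ω_10^10 = 1, powers reduce modulo 10.
16 mod 10 = 6
So ω_10^16 = ω_10^6 = e^(-2πi·6/10)

ω_10^16 = ω_10^6 = -0.8090+0.5878i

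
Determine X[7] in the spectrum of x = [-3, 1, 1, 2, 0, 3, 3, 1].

X[7] = Σ(n=0 to 7) x[n] · ω_8^(7n) where ω_8 = e^(-2πi/8)
= (-3)·ω_8^0 + (1)·ω_8^7 + (1)·ω_8^14 + (2)·ω_8^21 + (0)·ω_8^28 + (3)·ω_8^35 + (3)·ω_8^42 + (1)·ω_8^49

X[7] = -5.1213-2.7071i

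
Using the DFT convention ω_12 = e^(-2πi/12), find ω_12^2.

ω_12^2 = e^(-2πi·2/12)
= cos(-2π·2/12) + i·sin(-2π·2/12)
= cos(-4π/12) + i·sin(-4π/12)

ω_12^2 = cos(-4π/12) + i·sin(-4π/12) = 0.5000-0.8660i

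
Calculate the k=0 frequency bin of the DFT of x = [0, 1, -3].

X[0] = Σ(n=0 to 2) x[n] · ω_3^0 = Σ x[n]
= (0) + (1) + (-3)

X[0] = -2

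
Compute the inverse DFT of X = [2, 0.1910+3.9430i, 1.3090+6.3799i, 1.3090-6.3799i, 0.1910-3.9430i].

x[n] = (1/5) Σ(k=0 to 4) X[k] · e^(2πikn/5)

Computing each x[n]:
x[0] = 1
x[1] = -3
x[2] = 2
x[3] = -1
x[4] = 3

x = [1, -3, 2, -1, 3]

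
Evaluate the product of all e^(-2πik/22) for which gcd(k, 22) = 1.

The primitive 22nd roots of unity are ω_22^k for k coprime to 22: k ∈ {1, 3, 5, 7, 9, 13, 15, 17, 19, 21}
Their product equals the constant term of the cyclotomic polynomial Φ_22(x) up to sign.
For n ≥ 3, the product of all primitive nth roots of unity is 1. (For n=1 it is 1; for n=2 it is -1.)

1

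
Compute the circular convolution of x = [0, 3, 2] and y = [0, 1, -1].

(x ⊛ y)[n] = Σ(m=0 to 2) x[m] · y[(n-m) mod 3]

Computing each output sample:
(x ⊛ y)[0] = -1
(x ⊛ y)[1] = -2
(x ⊛ y)[2] = 3

x ⊛ y = [-1, -2, 3]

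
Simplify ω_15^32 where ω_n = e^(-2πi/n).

Since ω_15^15 = 1, powers reduce modulo 15.
32 mod 15 = 2
So ω_15^32 = ω_15^2 = e^(-2πi·2/15)

ω_15^32 = ω_15^2 = 0.6691-0.7431i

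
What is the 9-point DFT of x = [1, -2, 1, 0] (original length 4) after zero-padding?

Original 4-point DFT: [0, 2i, 4, -2i]
Zero-padded 9-point DFT provides frequency interpolation.

DFT_9([x, 0, ...]) = [0, -0.3584+0.3008i, -0.2870+1.6276i, 1.5000+2.5981i, 3.6454+1.3268i, 3.6454-1.3268i, 1.5000-2.5981i, -0.2870-1.6276i, -0.3584-0.3008i]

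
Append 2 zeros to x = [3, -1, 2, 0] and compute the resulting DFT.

Original 4-point DFT: [4, 1+1i, 6, 1-1i]
Zero-padded 6-point DFT provides frequency interpolation.

DFT_6([x, 0, ...]) = [4, 1.5000-0.8660i, 2.5000+2.5981i, 6, 2.5000-2.5981i, 1.5000+0.8660i]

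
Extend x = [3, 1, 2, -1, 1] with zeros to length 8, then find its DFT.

Original 5-point DFT: [6, 2.8090-1.7634i, 1.6910+2.8532i, 1.6910-2.8532i, 2.8090+1.7634i]
Zero-padded 8-point DFT provides frequency interpolation.

DFT_8([x, 0, ...]) = [6, 3.4142-2.0000i, 2-2i, 0.5858+2.0000i, 6, 0.5858-2.0000i, 2+2i, 3.4142+2.0000i]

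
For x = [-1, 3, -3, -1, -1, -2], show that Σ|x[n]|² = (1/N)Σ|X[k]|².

Time domain:
Σ|x[n]|² = |-1|² + |3|² + |-3|² + |-1|² + |-1|² + |-2|² = 25.0000

Frequency domain:
(1/6)Σ|X[k]|² = (1/6)(|-5|² + |2.5000-2.5981i|² + |-0.5000-6.0622i|² + |-5|² + |-0.5000+6.0622i|² + |2.5000+2.5981i|²) = (1/6)·150.0000 = 25.0000

Both sides agree, confirming Parseval's theorem.

Σ|x[n]|² = (1/N)Σ|X[k]|² = 25.0000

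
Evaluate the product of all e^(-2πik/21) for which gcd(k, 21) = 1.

The primitive 21st roots of unity are ω_21^k for k coprime to 21: k ∈ {1, 2, 4, 5, 8, 10, 11, 13, 16, 17, 19, 20}
Their product equals the constant term of the cyclotomic polynomial Φ_21(x) up to sign.
For n ≥ 3, the product of all primitive nth roots of unity is 1. (For n=1 it is 1; for n=2 it is -1.)

1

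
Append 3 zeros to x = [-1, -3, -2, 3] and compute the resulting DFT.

Original 4-point DFT: [-3, 1+6i, -3, 1-6i]
Zero-padded 7-point DFT provides frequency interpolation.

DFT_7([x, 0, ...]) = [-3, -5.1283+2.9937i, 3.3400+4.4025i, -0.2116-3.1868i, -0.2116+3.1868i, 3.3400-4.4025i, -5.1283-2.9937i]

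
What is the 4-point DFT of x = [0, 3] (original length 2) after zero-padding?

Original 2-point DFT: [3, -3]
Zero-padded 4-point DFT provides frequency interpolation.

DFT_4([x, 0, ...]) = [3, -3i, -3, 3i]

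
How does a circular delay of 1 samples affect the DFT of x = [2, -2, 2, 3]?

Time shift by 1: X_shifted[k] = ω_4^(1k) · X[k]
Shifted x = [3, 2, -2, 2]

DFT(x[n-1]) = [5, 5, -3, 5]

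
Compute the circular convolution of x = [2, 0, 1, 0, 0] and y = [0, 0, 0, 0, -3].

(x ⊛ y)[n] = Σ(m=0 to 4) x[m] · y[(n-m) mod 5]

Computing each output sample:
(x ⊛ y)[0] = 0
(x ⊛ y)[1] = -3
(x ⊛ y)[2] = 0
(x ⊛ y)[3] = 0
(x ⊛ y)[4] = -6

x ⊛ y = [0, -3, 0, 0, -6]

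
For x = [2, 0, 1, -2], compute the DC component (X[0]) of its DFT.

X[0] = Σ(n=0 to 3) x[n] · ω_4^0 = Σ x[n]
= (2) + (0) + (1) + (-2)

X[0] = 1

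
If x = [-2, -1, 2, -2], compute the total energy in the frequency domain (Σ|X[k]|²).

Parseval: Σ|x[n]|² = (1/N)Σ|X[k]|², so Σ|X[k]|² = N·Σ|x[n]|² = 4·13.0000

Σ|X[k]|² = N·Σ|x[n]|² = 4·13.0000 = 52.0000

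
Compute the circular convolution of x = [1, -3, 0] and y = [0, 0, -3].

(x ⊛ y)[n] = Σ(m=0 to 2) x[m] · y[(n-m) mod 3]

Computing each output sample:
(x ⊛ y)[0] = 9
(x ⊛ y)[1] = 0
(x ⊛ y)[2] = -3

x ⊛ y = [9, 0, -3]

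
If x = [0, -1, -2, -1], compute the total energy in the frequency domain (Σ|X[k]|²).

Parseval: Σ|x[n]|² = (1/N)Σ|X[k]|², so Σ|X[k]|² = N·Σ|x[n]|² = 4·6.0000

Σ|X[k]|² = N·Σ|x[n]|² = 4·6.0000 = 24.0000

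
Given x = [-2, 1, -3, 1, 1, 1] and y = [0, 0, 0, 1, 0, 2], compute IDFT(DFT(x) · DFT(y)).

(x ⊛ y)[n] = Σ(m=0 to 5) x[m] · y[(n-m) mod 6]

Computing each output sample:
(x ⊛ y)[0] = 3
(x ⊛ y)[1] = -5
(x ⊛ y)[2] = 3
(x ⊛ y)[3] = 0
(x ⊛ y)[4] = 3
(x ⊛ y)[5] = -7

x ⊛ y = [3, -5, 3, 0, 3, -7]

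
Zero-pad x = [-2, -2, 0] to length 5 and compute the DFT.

Original 3-point DFT: [-4, -1.0000+1.7321i, -1.0000-1.7321i]
Zero-padded 5-point DFT provides frequency interpolation.

DFT_5([x, 0, ...]) = [-4, -2.6180+1.9021i, -0.3820+1.1756i, -0.3820-1.1756i, -2.6180-1.9021i]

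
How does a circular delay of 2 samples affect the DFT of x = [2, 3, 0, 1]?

Time shift by 2: X_shifted[k] = ω_4^(2k) · X[k]
Shifted x = [0, 1, 2, 3]

DFT(x[n-2]) = [6, -2+2i, -2, -2-2i]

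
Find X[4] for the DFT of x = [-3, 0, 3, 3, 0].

X[4] = Σ(n=0 to 4) x[n] · ω_5^(4n) where ω_5 = e^(-2πi/5)
= (-3)·ω_5^0 + (0)·ω_5^4 + (3)·ω_5^8 + (3)·ω_5^12 + (0)·ω_5^16

X[4] = -7.8541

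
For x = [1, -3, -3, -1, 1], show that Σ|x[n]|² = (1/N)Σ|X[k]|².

Time domain:
Σ|x[n]|² = |1|² + |-3|² + |-3|² + |-1|² + |1|² = 21.0000

Frequency domain:
(1/5)Σ|X[k]|² = (1/5)(|-5|² + |3.6180+4.9798i|² + |1.3820+0.4490i|² + |1.3820-0.4490i|² + |3.6180-4.9798i|²) = (1/5)·105.0000 = 21.0000

Both sides agree, confirming Parseval's theorem.

Σ|x[n]|² = (1/N)Σ|X[k]|² = 21.0000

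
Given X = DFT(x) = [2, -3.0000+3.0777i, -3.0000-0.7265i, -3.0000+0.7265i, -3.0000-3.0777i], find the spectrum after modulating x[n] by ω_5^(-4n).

Modulation property: DFT(ω_5^(-4n)·x[n]) = X[(k-4) mod 5], so circularly shift X by 4 positions.

X[k-4] = [-3.0000+3.0777i, -3.0000-0.7265i, -3.0000+0.7265i, -3.0000-3.0777i, 2]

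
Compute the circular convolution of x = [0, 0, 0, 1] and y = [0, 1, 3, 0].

(x ⊛ y)[n] = Σ(m=0 to 3) x[m] · y[(n-m) mod 4]

Computing each output sample:
(x ⊛ y)[0] = 1
(x ⊛ y)[1] = 3
(x ⊛ y)[2] = 0
(x ⊛ y)[3] = 0

x ⊛ y = [1, 3, 0, 0]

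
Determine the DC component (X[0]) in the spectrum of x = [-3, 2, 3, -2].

X[0] = Σ(n=0 to 3) x[n] · ω_4^0 = Σ x[n]
= (-3) + (2) + (3) + (-2)

X[0] = 0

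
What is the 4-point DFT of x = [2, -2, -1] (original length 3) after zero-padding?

Original 3-point DFT: [-1, 3.5000+0.8660i, 3.5000-0.8660i]
Zero-padded 4-point DFT provides frequency interpolation.

DFT_4([x, 0, ...]) = [-1, 3+2i, 3, 3-2i]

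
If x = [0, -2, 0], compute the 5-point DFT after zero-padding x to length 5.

Original 3-point DFT: [-2, 1.0000+1.7321i, 1.0000-1.7321i]
Zero-padded 5-point DFT provides frequency interpolation.

DFT_5([x, 0, ...]) = [-2, -0.6180+1.9021i, 1.6180+1.1756i, 1.6180-1.1756i, -0.6180-1.9021i]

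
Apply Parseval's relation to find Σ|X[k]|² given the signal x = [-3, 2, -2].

Parseval: Σ|x[n]|² = (1/N)Σ|X[k]|², so Σ|X[k]|² = N·Σ|x[n]|² = 3·17.0000

Σ|X[k]|² = N·Σ|x[n]|² = 3·17.0000 = 51.0000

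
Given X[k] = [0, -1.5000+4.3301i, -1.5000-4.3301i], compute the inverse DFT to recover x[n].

x[n] = (1/3) Σ(k=0 to 2) X[k] · e^(2πikn/3)

Computing each x[n]:
x[0] = -1
x[1] = -2
x[2] = 3

x = [-1, -2, 3]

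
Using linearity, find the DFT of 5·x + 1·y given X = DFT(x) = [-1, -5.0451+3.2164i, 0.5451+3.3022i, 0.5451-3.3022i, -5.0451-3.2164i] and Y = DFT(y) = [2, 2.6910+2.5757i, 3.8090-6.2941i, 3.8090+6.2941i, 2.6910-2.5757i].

By linearity: DFT(5x + 1y) = 5·DFT(x) + 1·DFT(y)
= 5·[-1, -5.0451+3.2164i, 0.5451+3.3022i, 0.5451-3.3022i, -5.0451-3.2164i] + 1·[2, 2.6910+2.5757i, 3.8090-6.2941i, 3.8090+6.2941i, 2.6910-2.5757i]

Computing element-wise:
Z[0] = 5·(-1) + 1·(2) = -3
Z[1] = 5·(-5.0451+3.2164i) + 1·(2.6910+2.5757i) = -22.5345+18.6577i
Z[2] = 5·(0.5451+3.3022i) + 1·(3.8090-6.2941i) = 6.5345+10.2169i
Z[3] = 5·(0.5451-3.3022i) + 1·(3.8090+6.2941i) = 6.5345-10.2169i
Z[4] = 5·(-5.0451-3.2164i) + 1·(2.6910-2.5757i) = -22.5345-18.6577i

DFT(5x + 1y) = 5·X + 1·Y = [-3, -22.5345+18.6577i, 6.5345+10.2169i, 6.5345-10.2169i, -22.5345-18.6577i]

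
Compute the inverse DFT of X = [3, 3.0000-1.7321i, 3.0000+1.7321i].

x[n] = (1/3) Σ(k=0 to 2) X[k] · e^(2πikn/3)

Computing each x[n]:
x[0] = 3
x[1] = 1
x[2] = -1

x = [3, 1, -1]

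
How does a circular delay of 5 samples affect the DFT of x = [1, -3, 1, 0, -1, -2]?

Time shift by 5: X_shifted[k] = ω_6^(5k) · X[k]
Shifted x = [-3, 1, 0, -1, -2, 1]

DFT(x[n-5]) = [-4, -1.7321i, -4.0000+1.7321i, -6, -4.0000-1.7321i, 1.7321i]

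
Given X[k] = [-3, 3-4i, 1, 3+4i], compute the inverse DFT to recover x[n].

x[n] = (1/4) Σ(k=0 to 3) X[k] · e^(2πikn/4)

Computing each x[n]:
x[0] = 1
x[1] = 1
x[2] = -2
x[3] = -3

x = [1, 1, -2, -3]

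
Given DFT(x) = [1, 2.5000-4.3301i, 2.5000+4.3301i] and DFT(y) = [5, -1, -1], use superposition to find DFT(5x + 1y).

By linearity: DFT(5x + 1y) = 5·DFT(x) + 1·DFT(y)
= 5·[1, 2.5000-4.3301i, 2.5000+4.3301i] + 1·[5, -1, -1]

Computing element-wise:
Z[0] = 5·(1) + 1·(5) = 10
Z[1] = 5·(2.5000-4.3301i) + 1·(-1) = 11.5000-21.6505i
Z[2] = 5·(2.5000+4.3301i) + 1·(-1) = 11.5000+21.6505i

DFT(5x + 1y) = 5·X + 1·Y = [10, 11.5000-21.6505i, 11.5000+21.6505i]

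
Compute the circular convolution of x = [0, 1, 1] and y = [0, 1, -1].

(x ⊛ y)[n] = Σ(m=0 to 2) x[m] · y[(n-m) mod 3]

Computing each output sample:
(x ⊛ y)[0] = 0
(x ⊛ y)[1] = -1
(x ⊛ y)[2] = 1

x ⊛ y = [0, -1, 1]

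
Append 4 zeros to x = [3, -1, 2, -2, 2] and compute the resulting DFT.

Original 5-point DFT: [4, 3.3090+0.5020i, 2.1910+5.5676i, 2.1910-5.5676i, 3.3090-0.5020i]
Zero-padded 9-point DFT provides frequency interpolation.

DFT_9([x, 0, ...]) = [4, 1.7019-0.2788i, 3.4791-0.1457i, -0.5000+0.8660i, 6.8191+5.3293i, 6.8191-5.3293i, -0.5000-0.8660i, 3.4791+0.1457i, 1.7019+0.2788i]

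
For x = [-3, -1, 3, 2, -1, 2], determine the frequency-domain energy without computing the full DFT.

Parseval: Σ|x[n]|² = (1/N)Σ|X[k]|², so Σ|X[k]|² = N·Σ|x[n]|² = 6·28.0000

Σ|X[k]|² = N·Σ|x[n]|² = 6·28.0000 = 168.0000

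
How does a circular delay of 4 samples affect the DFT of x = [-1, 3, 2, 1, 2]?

Time shift by 4: X_shifted[k] = ω_5^(4k) · X[k]
Shifted x = [3, 2, 1, 2, -1]

DFT(x[n-4]) = [7, 0.8820-2.2654i, 3.1180-2.7144i, 3.1180+2.7144i, 0.8820+2.2654i]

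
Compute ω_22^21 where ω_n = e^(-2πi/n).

ω_22^21 = e^(-2πi·21/22)
= cos(-2π·21/22) + i·sin(-2π·21/22)
= cos(-42π/22) + i·sin(-42π/22)

ω_22^21 = cos(-42π/22) + i·sin(-42π/22) = 0.9595+0.2817i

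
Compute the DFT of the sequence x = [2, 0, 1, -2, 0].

X[k] = Σ(n=0 to 4) x[n] · ω_5^(nk)
where ω_5 = e^(-2πi/5)

Computing each X[k]:
X[0] = 1
X[1] = 2.8090-1.7634i
X[2] = 1.6910+2.8532i
X[3] = 1.6910-2.8532i
X[4] = 2.8090+1.7634i

X = [1, 2.8090-1.7634i, 1.6910+2.8532i, 1.6910-2.8532i, 2.8090+1.7634i]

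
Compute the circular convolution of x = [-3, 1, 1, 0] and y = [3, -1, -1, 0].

(x ⊛ y)[n] = Σ(m=0 to 3) x[m] · y[(n-m) mod 4]

Computing each output sample:
(x ⊛ y)[0] = -10
(x ⊛ y)[1] = 6
(x ⊛ y)[2] = 5
(x ⊛ y)[3] = -2

x ⊛ y = [-10, 6, 5, -2]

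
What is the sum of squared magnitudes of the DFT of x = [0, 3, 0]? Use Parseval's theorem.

Parseval: Σ|x[n]|² = (1/N)Σ|X[k]|², so Σ|X[k]|² = N·Σ|x[n]|² = 3·9.0000

Σ|X[k]|² = N·Σ|x[n]|² = 3·9.0000 = 27.0000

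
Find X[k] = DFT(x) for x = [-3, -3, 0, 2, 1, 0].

X[k] = Σ(n=0 to 5) x[n] · ω_6^(nk)
where ω_6 = e^(-2πi/6)

Computing each X[k]:
X[0] = -3
X[1] = -7.0000+3.4641i
X[2] = 1.7321i
X[3] = -1
X[4] = -1.7321i
X[5] = -7.0000-3.4641i

X = [-3, -7.0000+3.4641i, 1.7321i, -1, -1.7321i, -7.0000-3.4641i]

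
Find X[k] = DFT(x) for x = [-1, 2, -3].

X[k] = Σ(n=0 to 2) x[n] · ω_3^(nk)
where ω_3 = e^(-2πi/3)

Computing each X[k]:
X[0] = -2
X[1] = -0.5000-4.3301i
X[2] = -0.5000+4.3301i

X = [-2, -0.5000-4.3301i, -0.5000+4.3301i]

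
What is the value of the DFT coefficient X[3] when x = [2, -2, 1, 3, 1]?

X[3] = Σ(n=0 to 4) x[n] · ω_5^(3n) where ω_5 = e^(-2πi/5)
= (2)·ω_5^0 + (-2)·ω_5^3 + (1)·ω_5^6 + (3)·ω_5^9 + (1)·ω_5^12

X[3] = 4.0451+0.1388i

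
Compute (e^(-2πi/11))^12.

Since ω_11^11 = 1, powers reduce modulo 11.
12 mod 11 = 1
So ω_11^12 = ω_11^1 = e^(-2πi·1/11)

ω_11^12 = ω_11^1 = 0.8413-0.5406i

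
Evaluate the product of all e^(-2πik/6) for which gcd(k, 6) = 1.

The primitive 6th roots of unity are ω_6^k for k coprime to 6: k ∈ {1, 5}
Their product equals the constant term of the cyclotomic polynomial Φ_6(x) up to sign.
For n ≥ 3, the product of all primitive nth roots of unity is 1. (For n=1 it is 1; for n=2 it is -1.)

1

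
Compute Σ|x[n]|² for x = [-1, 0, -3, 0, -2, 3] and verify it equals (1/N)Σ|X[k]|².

Time domain:
Σ|x[n]|² = |-1|² + |0|² + |-3|² + |0|² + |-2|² + |3|² = 23.0000

Frequency domain:
(1/6)Σ|X[k]|² = (1/6)(|-3|² + |3.0000+3.4641i|² + |1.7321i|² + |-9|² + |-1.7321i|² + |3.0000-3.4641i|²) = (1/6)·138.0000 = 23.0000

Both sides agree, confirming Parseval's theorem.

Σ|x[n]|² = (1/N)Σ|X[k]|² = 23.0000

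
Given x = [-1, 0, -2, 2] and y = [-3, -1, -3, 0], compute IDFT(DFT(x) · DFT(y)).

(x ⊛ y)[n] = Σ(m=0 to 3) x[m] · y[(n-m) mod 4]

Computing each output sample:
(x ⊛ y)[0] = 7
(x ⊛ y)[1] = -5
(x ⊛ y)[2] = 9
(x ⊛ y)[3] = -4

x ⊛ y = [7, -5, 9, -4]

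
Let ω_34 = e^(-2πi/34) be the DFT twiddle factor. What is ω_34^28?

ω_34^28 = e^(-2πi·28/34)
= cos(-2π·28/34) + i·sin(-2π·28/34)
= cos(-56π/34) + i·sin(-56π/34)

ω_34^28 = cos(-56π/34) + i·sin(-56π/34) = 0.4457+0.8952i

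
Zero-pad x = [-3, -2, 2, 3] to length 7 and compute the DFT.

Original 4-point DFT: [0, -5+5i, -2, -5-5i]
Zero-padded 7-point DFT provides frequency interpolation.

DFT_7([x, 0, ...]) = [0, -7.3949-1.6878i, -2.4864+5.1631i, -0.6186-0.4934i, -0.6186+0.4934i, -2.4864-5.1631i, -7.3949+1.6878i]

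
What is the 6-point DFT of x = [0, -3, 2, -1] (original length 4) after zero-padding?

Original 4-point DFT: [-2, -2+2i, 6, -2-2i]
Zero-padded 6-point DFT provides frequency interpolation.

DFT_6([x, 0, ...]) = [-2, -1.5000+0.8660i, -0.5000+4.3301i, 6, -0.5000-4.3301i, -1.5000-0.8660i]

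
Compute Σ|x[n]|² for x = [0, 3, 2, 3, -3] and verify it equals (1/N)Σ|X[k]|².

Time domain:
Σ|x[n]|² = |0|² + |3|² + |2|² + |3|² + |-3|² = 31.0000

Frequency domain:
(1/5)Σ|X[k]|² = (1/5)(|5|² + |-4.0451-5.1186i|² + |1.5451-4.4778i|² + |1.5451+4.4778i|² + |-4.0451+5.1186i|²) = (1/5)·155.0000 = 31.0000

Both sides agree, confirming Parseval's theorem.

Σ|x[n]|² = (1/N)Σ|X[k]|² = 31.0000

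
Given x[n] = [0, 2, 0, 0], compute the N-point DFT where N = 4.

X[k] = Σ(n=0 to 3) x[n] · ω_4^(nk)
where ω_4 = e^(-2πi/4)

Computing each X[k]:
X[0] = 2
X[1] = -2i
X[2] = -2
X[3] = 2i

X = [2, -2i, -2, 2i]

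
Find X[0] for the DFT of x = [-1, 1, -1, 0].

X[0] = Σ(n=0 to 3) x[n] · ω_4^0 = Σ x[n]
= (-1) + (1) + (-1) + (0)

X[0] = -1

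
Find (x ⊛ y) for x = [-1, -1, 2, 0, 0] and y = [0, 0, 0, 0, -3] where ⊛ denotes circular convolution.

(x ⊛ y)[n] = Σ(m=0 to 4) x[m] · y[(n-m) mod 5]

Computing each output sample:
(x ⊛ y)[0] = 3
(x ⊛ y)[1] = -6
(x ⊛ y)[2] = 0
(x ⊛ y)[3] = 0
(x ⊛ y)[4] = 3

x ⊛ y = [3, -6, 0, 0, 3]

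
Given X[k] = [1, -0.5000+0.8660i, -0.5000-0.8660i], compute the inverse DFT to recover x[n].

x[n] = (1/3) Σ(k=0 to 2) X[k] · e^(2πikn/3)

Computing each x[n]:
x[0] = 0
x[1] = 0
x[2] = 1

x = [0, 0, 1]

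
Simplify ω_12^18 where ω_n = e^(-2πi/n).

Since ω_12^12 = 1, powers reduce modulo 12.
18 mod 12 = 6
So ω_12^18 = ω_12^6 = e^(-2πi·6/12)

ω_12^18 = ω_12^6 = -1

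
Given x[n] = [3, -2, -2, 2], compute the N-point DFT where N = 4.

X[k] = Σ(n=0 to 3) x[n] · ω_4^(nk)
where ω_4 = e^(-2πi/4)

Computing each X[k]:
X[0] = 1
X[1] = 5+4i
X[2] = 1
X[3] = 5-4i

X = [1, 5+4i, 1, 5-4i]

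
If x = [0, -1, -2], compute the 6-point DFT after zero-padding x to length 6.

Original 3-point DFT: [-3, 1.5000-0.8660i, 1.5000+0.8660i]
Zero-padded 6-point DFT provides frequency interpolation.

DFT_6([x, 0, ...]) = [-3, 0.5000+2.5981i, 1.5000-0.8660i, -1, 1.5000+0.8660i, 0.5000-2.5981i]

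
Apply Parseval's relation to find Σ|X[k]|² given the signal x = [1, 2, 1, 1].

Parseval: Σ|x[n]|² = (1/N)Σ|X[k]|², so Σ|X[k]|² = N·Σ|x[n]|² = 4·7.0000

Σ|X[k]|² = N·Σ|x[n]|² = 4·7.0000 = 28.0000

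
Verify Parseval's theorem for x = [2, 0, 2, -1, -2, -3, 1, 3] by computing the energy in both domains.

Time domain:
Σ|x[n]|² = |2|² + |0|² + |2|² + |-1|² + |-2|² + |-3|² + |1|² + |3|² = 32.0000

Frequency domain:
(1/8)Σ|X[k]|² = (1/8)(|2|² + |8.9497-0.2929i|² + |-3+5i|² + |-0.9497+1.7071i|² + |4|² + |-0.9497-1.7071i|² + |-3-5i|² + |8.9497+0.2929i|²) = (1/8)·256.0000 = 32.0000

Both sides agree, confirming Parseval's theorem.

Σ|x[n]|² = (1/N)Σ|X[k]|² = 32.0000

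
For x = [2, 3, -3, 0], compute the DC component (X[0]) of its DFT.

X[0] = Σ(n=0 to 3) x[n] · ω_4^0 = Σ x[n]
= (2) + (3) + (-3) + (0)

X[0] = 2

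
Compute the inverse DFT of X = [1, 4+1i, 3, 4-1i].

x[n] = (1/4) Σ(k=0 to 3) X[k] · e^(2πikn/4)

Computing each x[n]:
x[0] = 3
x[1] = -1
x[2] = -1
x[3] = 0

x = [3, -1, -1, 0]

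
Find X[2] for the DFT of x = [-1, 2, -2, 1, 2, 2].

X[2] = Σ(n=0 to 5) x[n] · ω_6^(2n) where ω_6 = e^(-2πi/6)
= (-1)·ω_6^0 + (2)·ω_6^2 + (-2)·ω_6^4 + (1)·ω_6^6 + (2)·ω_6^8 + (2)·ω_6^10

X[2] = -2.0000-3.4641i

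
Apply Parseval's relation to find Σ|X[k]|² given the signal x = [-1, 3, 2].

Parseval: Σ|x[n]|² = (1/N)Σ|X[k]|², so Σ|X[k]|² = N·Σ|x[n]|² = 3·14.0000

Σ|X[k]|² = N·Σ|x[n]|² = 3·14.0000 = 42.0000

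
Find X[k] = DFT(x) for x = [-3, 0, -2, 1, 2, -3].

X[k] = Σ(n=0 to 5) x[n] · ω_6^(nk)
where ω_6 = e^(-2πi/6)

Computing each X[k]:
X[0] = -5
X[1] = -5.5000+0.8660i
X[2] = -0.5000-6.0622i
X[3] = -1
X[4] = -0.5000+6.0622i
X[5] = -5.5000-0.8660i

X = [-5, -5.5000+0.8660i, -0.5000-6.0622i, -1, -0.5000+6.0622i, -5.5000-0.8660i]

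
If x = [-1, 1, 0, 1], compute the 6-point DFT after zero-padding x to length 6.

Original 4-point DFT: [1, -1, -3, -1]
Zero-padded 6-point DFT provides frequency interpolation.

DFT_6([x, 0, ...]) = [1, -1.5000-0.8660i, -0.5000-0.8660i, -3, -0.5000+0.8660i, -1.5000+0.8660i]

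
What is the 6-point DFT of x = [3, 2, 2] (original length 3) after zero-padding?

Original 3-point DFT: [7, 1, 1]
Zero-padded 6-point DFT provides frequency interpolation.

DFT_6([x, 0, ...]) = [7, 3.0000-3.4641i, 1, 3, 1, 3.0000+3.4641i]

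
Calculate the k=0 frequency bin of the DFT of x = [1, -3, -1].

X[0] = Σ(n=0 to 2) x[n] · ω_3^0 = Σ x[n]
= (1) + (-3) + (-1)

X[0] = -3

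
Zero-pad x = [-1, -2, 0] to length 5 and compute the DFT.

Original 3-point DFT: [-3, 1.7321i, -1.7321i]
Zero-padded 5-point DFT provides frequency interpolation.

DFT_5([x, 0, ...]) = [-3, -1.6180+1.9021i, 0.6180+1.1756i, 0.6180-1.1756i, -1.6180-1.9021i]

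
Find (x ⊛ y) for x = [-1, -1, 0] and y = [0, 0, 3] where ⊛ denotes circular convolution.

(x ⊛ y)[n] = Σ(m=0 to 2) x[m] · y[(n-m) mod 3]

Computing each output sample:
(x ⊛ y)[0] = -3
(x ⊛ y)[1] = 0
(x ⊛ y)[2] = -3

x ⊛ y = [-3, 0, -3]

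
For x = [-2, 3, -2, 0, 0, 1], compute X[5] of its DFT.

X[5] = Σ(n=0 to 5) x[n] · ω_6^(5n) where ω_6 = e^(-2πi/6)
= (-2)·ω_6^0 + (3)·ω_6^5 + (-2)·ω_6^10 + (0)·ω_6^15 + (0)·ω_6^20 + (1)·ω_6^25

X[5] = 1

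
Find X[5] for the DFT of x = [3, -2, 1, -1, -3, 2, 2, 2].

X[5] = Σ(n=0 to 7) x[n] · ω_8^(5n) where ω_8 = e^(-2πi/8)
= (3)·ω_8^0 + (-2)·ω_8^5 + (1)·ω_8^10 + (-1)·ω_8^15 + (-3)·ω_8^20 + (2)·ω_8^25 + (2)·ω_8^30 + (2)·ω_8^35

X[5] = 6.7071-3.9497i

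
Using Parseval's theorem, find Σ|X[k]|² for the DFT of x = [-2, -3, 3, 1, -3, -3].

Parseval: Σ|x[n]|² = (1/N)Σ|X[k]|², so Σ|X[k]|² = N·Σ|x[n]|² = 6·41.0000

Σ|X[k]|² = N·Σ|x[n]|² = 6·41.0000 = 246.0000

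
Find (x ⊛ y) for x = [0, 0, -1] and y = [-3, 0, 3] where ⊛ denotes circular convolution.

(x ⊛ y)[n] = Σ(m=0 to 2) x[m] · y[(n-m) mod 3]

Computing each output sample:
(x ⊛ y)[0] = 0
(x ⊛ y)[1] = -3
(x ⊛ y)[2] = 3

x ⊛ y = [0, -3, 3]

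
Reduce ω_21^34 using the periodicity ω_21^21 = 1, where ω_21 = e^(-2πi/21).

Since ω_21^21 = 1, powers reduce modulo 21.
34 mod 21 = 13
So ω_21^34 = ω_21^13 = e^(-2πi·13/21)

ω_21^34 = ω_21^13 = -0.7331+0.6802i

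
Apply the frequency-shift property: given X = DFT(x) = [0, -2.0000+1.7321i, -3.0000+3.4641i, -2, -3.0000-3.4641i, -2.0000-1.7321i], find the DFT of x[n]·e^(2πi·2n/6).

Modulation property: DFT(ω_6^(-2n)·x[n]) = X[(k-2) mod 6], so circularly shift X by 2 positions.

X[k-2] = [-3.0000-3.4641i, -2.0000-1.7321i, 0, -2.0000+1.7321i, -3.0000+3.4641i, -2]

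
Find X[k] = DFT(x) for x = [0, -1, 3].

X[k] = Σ(n=0 to 2) x[n] · ω_3^(nk)
where ω_3 = e^(-2πi/3)

Computing each X[k]:
X[0] = 2
X[1] = -1.0000+3.4641i
X[2] = -1.0000-3.4641i

X = [2, -1.0000+3.4641i, -1.0000-3.4641i]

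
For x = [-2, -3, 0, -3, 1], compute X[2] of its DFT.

X[2] = Σ(n=0 to 4) x[n] · ω_5^(2n) where ω_5 = e^(-2πi/5)
= (-2)·ω_5^0 + (-3)·ω_5^2 + (0)·ω_5^4 + (-3)·ω_5^6 + (1)·ω_5^8

X[2] = -1.3090+5.2043i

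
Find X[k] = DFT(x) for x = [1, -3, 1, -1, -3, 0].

X[k] = Σ(n=0 to 5) x[n] · ω_6^(nk)
where ω_6 = e^(-2πi/6)

Computing each X[k]:
X[0] = -5
X[1] = 1.5000-0.8660i
X[2] = 2.5000+6.0622i
X[3] = 3
X[4] = 2.5000-6.0622i
X[5] = 1.5000+0.8660i

X = [-5, 1.5000-0.8660i, 2.5000+6.0622i, 3, 2.5000-6.0622i, 1.5000+0.8660i]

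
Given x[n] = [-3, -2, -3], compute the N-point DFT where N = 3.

X[k] = Σ(n=0 to 2) x[n] · ω_3^(nk)
where ω_3 = e^(-2πi/3)

Computing each X[k]:
X[0] = -8
X[1] = -0.5000-0.8660i
X[2] = -0.5000+0.8660i

X = [-8, -0.5000-0.8660i, -0.5000+0.8660i]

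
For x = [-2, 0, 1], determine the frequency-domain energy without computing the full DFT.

Parseval: Σ|x[n]|² = (1/N)Σ|X[k]|², so Σ|X[k]|² = N·Σ|x[n]|² = 3·5.0000

Σ|X[k]|² = N·Σ|x[n]|² = 3·5.0000 = 15.0000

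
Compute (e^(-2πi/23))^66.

Since ω_23^23 = 1, powers reduce modulo 23.
66 mod 23 = 20
So ω_23^66 = ω_23^20 = e^(-2πi·20/23)

ω_23^66 = ω_23^20 = 0.6826+0.7308i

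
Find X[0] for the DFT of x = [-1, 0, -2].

X[0] = Σ(n=0 to 2) x[n] · ω_3^0 = Σ x[n]
= (-1) + (0) + (-2)

X[0] = -3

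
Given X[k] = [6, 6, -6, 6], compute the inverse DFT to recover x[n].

x[n] = (1/4) Σ(k=0 to 3) X[k] · e^(2πikn/4)

Computing each x[n]:
x[0] = 3
x[1] = 3
x[2] = -3
x[3] = 3

x = [3, 3, -3, 3]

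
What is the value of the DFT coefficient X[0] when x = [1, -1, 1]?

X[0] = Σ(n=0 to 2) x[n] · ω_3^0 = Σ x[n]
= (1) + (-1) + (1)

X[0] = 1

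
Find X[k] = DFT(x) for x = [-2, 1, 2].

X[k] = Σ(n=0 to 2) x[n] · ω_3^(nk)
where ω_3 = e^(-2πi/3)

Computing each X[k]:
X[0] = 1
X[1] = -3.5000+0.8660i
X[2] = -3.5000-0.8660i

X = [1, -3.5000+0.8660i, -3.5000-0.8660i]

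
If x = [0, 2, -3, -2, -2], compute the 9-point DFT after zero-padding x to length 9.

Original 5-point DFT: [-5, 4.0451-3.2164i, -1.5451-3.3022i, -1.5451+3.3022i, 4.0451+3.2164i]
Zero-padded 9-point DFT provides frequency interpolation.

DFT_9([x, 0, ...]) = [-5, 3.8905+4.0849i, 2.6343-3.9612i, -0.5000-2.5981i, -3.5248-2.8500i, -3.5248+2.8500i, -0.5000+2.5981i, 2.6343+3.9612i, 3.8905-4.0849i]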